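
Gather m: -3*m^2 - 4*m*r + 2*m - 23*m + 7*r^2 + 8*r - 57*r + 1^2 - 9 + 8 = -3*m^2 + m*(-4*r - 21) + 7*r^2 - 49*r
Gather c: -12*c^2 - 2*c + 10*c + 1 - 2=-12*c^2 + 8*c - 1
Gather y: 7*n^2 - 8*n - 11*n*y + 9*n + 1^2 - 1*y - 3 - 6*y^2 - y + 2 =7*n^2 + n - 6*y^2 + y*(-11*n - 2)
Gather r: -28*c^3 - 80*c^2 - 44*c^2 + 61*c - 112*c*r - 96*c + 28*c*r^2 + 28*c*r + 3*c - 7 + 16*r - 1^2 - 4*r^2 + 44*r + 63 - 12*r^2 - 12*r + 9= -28*c^3 - 124*c^2 - 32*c + r^2*(28*c - 16) + r*(48 - 84*c) + 64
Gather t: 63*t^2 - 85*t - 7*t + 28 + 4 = 63*t^2 - 92*t + 32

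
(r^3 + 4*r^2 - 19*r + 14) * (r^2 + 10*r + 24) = r^5 + 14*r^4 + 45*r^3 - 80*r^2 - 316*r + 336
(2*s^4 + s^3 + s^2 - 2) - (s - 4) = 2*s^4 + s^3 + s^2 - s + 2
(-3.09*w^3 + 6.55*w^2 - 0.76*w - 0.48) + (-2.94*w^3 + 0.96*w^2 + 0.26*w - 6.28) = -6.03*w^3 + 7.51*w^2 - 0.5*w - 6.76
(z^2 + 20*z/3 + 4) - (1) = z^2 + 20*z/3 + 3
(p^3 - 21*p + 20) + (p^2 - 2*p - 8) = p^3 + p^2 - 23*p + 12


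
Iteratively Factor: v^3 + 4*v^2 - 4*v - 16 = (v + 4)*(v^2 - 4) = (v - 2)*(v + 4)*(v + 2)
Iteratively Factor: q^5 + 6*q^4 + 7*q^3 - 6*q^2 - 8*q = (q + 1)*(q^4 + 5*q^3 + 2*q^2 - 8*q) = (q - 1)*(q + 1)*(q^3 + 6*q^2 + 8*q) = (q - 1)*(q + 1)*(q + 2)*(q^2 + 4*q) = (q - 1)*(q + 1)*(q + 2)*(q + 4)*(q)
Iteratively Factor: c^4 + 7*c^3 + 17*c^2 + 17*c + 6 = (c + 3)*(c^3 + 4*c^2 + 5*c + 2) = (c + 1)*(c + 3)*(c^2 + 3*c + 2) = (c + 1)*(c + 2)*(c + 3)*(c + 1)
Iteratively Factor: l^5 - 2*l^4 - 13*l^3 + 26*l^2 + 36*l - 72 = (l - 3)*(l^4 + l^3 - 10*l^2 - 4*l + 24) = (l - 3)*(l + 2)*(l^3 - l^2 - 8*l + 12) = (l - 3)*(l + 2)*(l + 3)*(l^2 - 4*l + 4) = (l - 3)*(l - 2)*(l + 2)*(l + 3)*(l - 2)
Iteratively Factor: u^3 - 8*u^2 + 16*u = (u - 4)*(u^2 - 4*u) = (u - 4)^2*(u)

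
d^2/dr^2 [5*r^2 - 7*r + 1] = 10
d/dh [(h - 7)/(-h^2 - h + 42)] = (-h^2 - h + (h - 7)*(2*h + 1) + 42)/(h^2 + h - 42)^2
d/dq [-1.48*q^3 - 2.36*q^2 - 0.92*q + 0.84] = -4.44*q^2 - 4.72*q - 0.92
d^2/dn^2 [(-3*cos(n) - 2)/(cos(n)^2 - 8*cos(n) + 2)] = 2*(-27*(1 - cos(2*n))^2*cos(n) - 32*(1 - cos(2*n))^2 - 428*cos(n) - 424*cos(2*n) + 66*cos(3*n) + 6*cos(5*n) + 1080)/(16*cos(n) - cos(2*n) - 5)^3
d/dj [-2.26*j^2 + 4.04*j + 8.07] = 4.04 - 4.52*j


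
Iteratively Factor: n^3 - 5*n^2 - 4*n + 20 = (n - 5)*(n^2 - 4) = (n - 5)*(n + 2)*(n - 2)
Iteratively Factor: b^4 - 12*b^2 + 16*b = (b - 2)*(b^3 + 2*b^2 - 8*b) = (b - 2)*(b + 4)*(b^2 - 2*b) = (b - 2)^2*(b + 4)*(b)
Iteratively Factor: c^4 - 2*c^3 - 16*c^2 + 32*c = (c + 4)*(c^3 - 6*c^2 + 8*c) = c*(c + 4)*(c^2 - 6*c + 8) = c*(c - 4)*(c + 4)*(c - 2)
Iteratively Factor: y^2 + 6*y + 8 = (y + 4)*(y + 2)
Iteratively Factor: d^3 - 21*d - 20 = (d + 4)*(d^2 - 4*d - 5) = (d - 5)*(d + 4)*(d + 1)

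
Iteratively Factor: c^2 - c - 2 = (c - 2)*(c + 1)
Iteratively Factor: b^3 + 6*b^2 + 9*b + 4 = (b + 4)*(b^2 + 2*b + 1) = (b + 1)*(b + 4)*(b + 1)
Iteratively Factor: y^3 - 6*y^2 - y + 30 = (y - 5)*(y^2 - y - 6) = (y - 5)*(y - 3)*(y + 2)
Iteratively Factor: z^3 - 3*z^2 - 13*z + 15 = (z - 1)*(z^2 - 2*z - 15) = (z - 5)*(z - 1)*(z + 3)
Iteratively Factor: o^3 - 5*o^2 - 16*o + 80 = (o + 4)*(o^2 - 9*o + 20) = (o - 5)*(o + 4)*(o - 4)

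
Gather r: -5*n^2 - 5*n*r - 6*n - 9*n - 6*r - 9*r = -5*n^2 - 15*n + r*(-5*n - 15)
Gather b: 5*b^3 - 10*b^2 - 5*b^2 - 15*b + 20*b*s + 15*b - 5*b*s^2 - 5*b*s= 5*b^3 - 15*b^2 + b*(-5*s^2 + 15*s)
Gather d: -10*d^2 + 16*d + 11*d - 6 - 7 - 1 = -10*d^2 + 27*d - 14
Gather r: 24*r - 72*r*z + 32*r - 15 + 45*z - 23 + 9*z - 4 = r*(56 - 72*z) + 54*z - 42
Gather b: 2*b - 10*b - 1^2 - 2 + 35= 32 - 8*b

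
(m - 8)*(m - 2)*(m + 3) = m^3 - 7*m^2 - 14*m + 48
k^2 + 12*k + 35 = (k + 5)*(k + 7)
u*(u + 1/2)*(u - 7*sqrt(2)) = u^3 - 7*sqrt(2)*u^2 + u^2/2 - 7*sqrt(2)*u/2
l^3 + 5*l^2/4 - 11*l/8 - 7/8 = (l - 1)*(l + 1/2)*(l + 7/4)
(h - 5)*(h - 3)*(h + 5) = h^3 - 3*h^2 - 25*h + 75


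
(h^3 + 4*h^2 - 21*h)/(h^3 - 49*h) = (h - 3)/(h - 7)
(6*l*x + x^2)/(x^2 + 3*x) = (6*l + x)/(x + 3)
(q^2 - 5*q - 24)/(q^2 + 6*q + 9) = (q - 8)/(q + 3)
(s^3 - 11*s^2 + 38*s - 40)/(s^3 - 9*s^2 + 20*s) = (s - 2)/s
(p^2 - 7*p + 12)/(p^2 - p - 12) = (p - 3)/(p + 3)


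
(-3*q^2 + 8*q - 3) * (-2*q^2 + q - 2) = 6*q^4 - 19*q^3 + 20*q^2 - 19*q + 6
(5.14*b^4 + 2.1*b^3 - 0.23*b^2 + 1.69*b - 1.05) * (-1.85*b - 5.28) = -9.509*b^5 - 31.0242*b^4 - 10.6625*b^3 - 1.9121*b^2 - 6.9807*b + 5.544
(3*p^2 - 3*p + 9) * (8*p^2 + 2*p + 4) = 24*p^4 - 18*p^3 + 78*p^2 + 6*p + 36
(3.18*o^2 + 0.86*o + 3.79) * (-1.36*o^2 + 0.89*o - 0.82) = -4.3248*o^4 + 1.6606*o^3 - 6.9966*o^2 + 2.6679*o - 3.1078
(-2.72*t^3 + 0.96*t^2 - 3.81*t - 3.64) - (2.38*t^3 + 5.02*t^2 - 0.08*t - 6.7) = -5.1*t^3 - 4.06*t^2 - 3.73*t + 3.06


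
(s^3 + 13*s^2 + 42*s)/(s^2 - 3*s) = (s^2 + 13*s + 42)/(s - 3)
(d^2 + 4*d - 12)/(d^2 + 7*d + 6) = (d - 2)/(d + 1)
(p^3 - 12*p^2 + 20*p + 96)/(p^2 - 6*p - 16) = p - 6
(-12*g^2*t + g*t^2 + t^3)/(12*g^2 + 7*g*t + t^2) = t*(-3*g + t)/(3*g + t)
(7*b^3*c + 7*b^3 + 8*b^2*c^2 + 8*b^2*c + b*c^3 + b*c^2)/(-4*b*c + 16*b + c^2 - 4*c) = b*(-7*b^2*c - 7*b^2 - 8*b*c^2 - 8*b*c - c^3 - c^2)/(4*b*c - 16*b - c^2 + 4*c)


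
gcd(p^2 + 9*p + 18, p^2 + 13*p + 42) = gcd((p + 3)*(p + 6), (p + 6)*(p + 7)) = p + 6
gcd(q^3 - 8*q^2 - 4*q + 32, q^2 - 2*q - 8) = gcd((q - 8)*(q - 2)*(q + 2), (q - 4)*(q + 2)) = q + 2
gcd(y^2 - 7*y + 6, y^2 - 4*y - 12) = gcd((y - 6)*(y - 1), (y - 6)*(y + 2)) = y - 6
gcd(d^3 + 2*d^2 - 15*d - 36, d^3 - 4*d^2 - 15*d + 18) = d + 3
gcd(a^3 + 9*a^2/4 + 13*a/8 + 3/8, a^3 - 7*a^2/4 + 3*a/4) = 1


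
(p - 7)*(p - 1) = p^2 - 8*p + 7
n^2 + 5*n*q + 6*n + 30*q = (n + 6)*(n + 5*q)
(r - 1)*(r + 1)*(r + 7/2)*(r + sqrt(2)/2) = r^4 + sqrt(2)*r^3/2 + 7*r^3/2 - r^2 + 7*sqrt(2)*r^2/4 - 7*r/2 - sqrt(2)*r/2 - 7*sqrt(2)/4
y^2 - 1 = (y - 1)*(y + 1)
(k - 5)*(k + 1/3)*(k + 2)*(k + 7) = k^4 + 13*k^3/3 - 89*k^2/3 - 241*k/3 - 70/3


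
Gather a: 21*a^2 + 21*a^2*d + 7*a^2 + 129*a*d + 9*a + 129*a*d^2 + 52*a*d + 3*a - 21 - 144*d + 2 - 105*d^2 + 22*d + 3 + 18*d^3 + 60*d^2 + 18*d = a^2*(21*d + 28) + a*(129*d^2 + 181*d + 12) + 18*d^3 - 45*d^2 - 104*d - 16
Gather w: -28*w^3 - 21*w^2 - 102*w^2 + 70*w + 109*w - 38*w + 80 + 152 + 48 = -28*w^3 - 123*w^2 + 141*w + 280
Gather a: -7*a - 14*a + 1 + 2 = 3 - 21*a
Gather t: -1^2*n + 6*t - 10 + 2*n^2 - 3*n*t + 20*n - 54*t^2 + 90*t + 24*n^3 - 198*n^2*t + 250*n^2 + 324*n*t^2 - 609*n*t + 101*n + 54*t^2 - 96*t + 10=24*n^3 + 252*n^2 + 324*n*t^2 + 120*n + t*(-198*n^2 - 612*n)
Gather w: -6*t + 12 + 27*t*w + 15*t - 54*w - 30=9*t + w*(27*t - 54) - 18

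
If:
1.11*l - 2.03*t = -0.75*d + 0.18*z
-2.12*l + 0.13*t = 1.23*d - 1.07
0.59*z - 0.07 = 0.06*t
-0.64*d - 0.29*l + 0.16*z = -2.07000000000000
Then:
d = 4.12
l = -1.85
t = 0.49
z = 0.17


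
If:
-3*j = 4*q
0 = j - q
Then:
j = 0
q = 0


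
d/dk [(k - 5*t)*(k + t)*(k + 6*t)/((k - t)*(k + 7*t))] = (k^4 + 12*k^3*t + 20*k^2*t^2 + 32*k*t^3 + 383*t^4)/(k^4 + 12*k^3*t + 22*k^2*t^2 - 84*k*t^3 + 49*t^4)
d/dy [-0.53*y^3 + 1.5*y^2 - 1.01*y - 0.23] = -1.59*y^2 + 3.0*y - 1.01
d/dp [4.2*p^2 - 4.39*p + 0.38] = 8.4*p - 4.39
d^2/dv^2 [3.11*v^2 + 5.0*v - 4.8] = 6.22000000000000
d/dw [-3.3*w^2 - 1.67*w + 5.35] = -6.6*w - 1.67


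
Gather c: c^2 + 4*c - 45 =c^2 + 4*c - 45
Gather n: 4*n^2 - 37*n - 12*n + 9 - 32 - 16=4*n^2 - 49*n - 39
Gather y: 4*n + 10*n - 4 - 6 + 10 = 14*n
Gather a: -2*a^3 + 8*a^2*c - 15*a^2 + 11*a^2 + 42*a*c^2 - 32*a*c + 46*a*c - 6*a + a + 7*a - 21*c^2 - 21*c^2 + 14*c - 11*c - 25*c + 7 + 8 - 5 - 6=-2*a^3 + a^2*(8*c - 4) + a*(42*c^2 + 14*c + 2) - 42*c^2 - 22*c + 4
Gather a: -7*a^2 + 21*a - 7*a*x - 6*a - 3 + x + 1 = -7*a^2 + a*(15 - 7*x) + x - 2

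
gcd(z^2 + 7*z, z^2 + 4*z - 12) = 1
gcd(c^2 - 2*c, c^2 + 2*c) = c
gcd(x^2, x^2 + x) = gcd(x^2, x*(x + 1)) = x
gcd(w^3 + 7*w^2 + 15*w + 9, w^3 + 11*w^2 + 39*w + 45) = w^2 + 6*w + 9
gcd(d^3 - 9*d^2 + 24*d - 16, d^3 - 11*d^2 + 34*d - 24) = d^2 - 5*d + 4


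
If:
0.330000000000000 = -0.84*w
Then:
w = -0.39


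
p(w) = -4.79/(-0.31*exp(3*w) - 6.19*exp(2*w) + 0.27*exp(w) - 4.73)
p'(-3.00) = 0.00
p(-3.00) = 1.01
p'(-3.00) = 0.00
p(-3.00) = 1.01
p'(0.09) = -0.50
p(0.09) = 0.39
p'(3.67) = -0.00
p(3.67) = 0.00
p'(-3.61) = -0.00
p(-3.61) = 1.01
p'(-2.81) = -0.01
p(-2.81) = 1.01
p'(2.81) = -0.00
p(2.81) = 0.00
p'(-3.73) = -0.00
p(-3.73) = 1.01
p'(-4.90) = 0.00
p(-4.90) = 1.01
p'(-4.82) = 0.00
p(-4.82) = 1.01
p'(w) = -4.79*(0.93*exp(3*w) + 12.38*exp(2*w) - 0.27*exp(w))/(-0.31*exp(3*w) - 6.19*exp(2*w) + 0.27*exp(w) - 4.73)^2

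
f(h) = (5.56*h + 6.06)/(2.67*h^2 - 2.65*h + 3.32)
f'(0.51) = 2.00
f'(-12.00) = -0.01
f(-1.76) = -0.23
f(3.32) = 1.02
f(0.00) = 1.83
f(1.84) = 2.18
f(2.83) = 1.27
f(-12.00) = -0.14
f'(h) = (2.65 - 5.34*h)*(5.56*h + 6.06)/(2.67*h^2 - 2.65*h + 3.32)^2 + 5.56/(2.67*h^2 - 2.65*h + 3.32) = (-14.8452*h^2 - 32.3604*h + 34.5182)/(7.1289*h^4 - 14.151*h^3 + 24.7513*h^2 - 17.596*h + 11.0224)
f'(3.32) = -0.41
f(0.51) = 3.34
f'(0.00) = 3.13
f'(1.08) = -1.39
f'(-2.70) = 0.02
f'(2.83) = -0.59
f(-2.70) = -0.30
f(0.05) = 1.98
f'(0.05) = 3.22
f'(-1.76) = 0.17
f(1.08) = 3.38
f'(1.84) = -1.34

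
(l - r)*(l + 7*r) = l^2 + 6*l*r - 7*r^2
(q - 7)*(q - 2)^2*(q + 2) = q^4 - 9*q^3 + 10*q^2 + 36*q - 56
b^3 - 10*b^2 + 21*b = b*(b - 7)*(b - 3)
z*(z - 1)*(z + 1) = z^3 - z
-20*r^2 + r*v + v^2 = (-4*r + v)*(5*r + v)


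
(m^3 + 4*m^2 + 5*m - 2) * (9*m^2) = 9*m^5 + 36*m^4 + 45*m^3 - 18*m^2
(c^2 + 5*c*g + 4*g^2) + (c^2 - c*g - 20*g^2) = 2*c^2 + 4*c*g - 16*g^2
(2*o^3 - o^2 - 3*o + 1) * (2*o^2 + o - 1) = 4*o^5 - 9*o^3 + 4*o - 1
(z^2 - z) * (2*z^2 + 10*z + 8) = 2*z^4 + 8*z^3 - 2*z^2 - 8*z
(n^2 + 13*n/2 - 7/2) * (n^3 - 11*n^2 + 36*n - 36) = n^5 - 9*n^4/2 - 39*n^3 + 473*n^2/2 - 360*n + 126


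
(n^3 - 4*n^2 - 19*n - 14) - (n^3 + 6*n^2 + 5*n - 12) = -10*n^2 - 24*n - 2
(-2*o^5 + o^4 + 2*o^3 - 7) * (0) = 0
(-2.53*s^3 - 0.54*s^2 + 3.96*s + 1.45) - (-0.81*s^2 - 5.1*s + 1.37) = -2.53*s^3 + 0.27*s^2 + 9.06*s + 0.0799999999999998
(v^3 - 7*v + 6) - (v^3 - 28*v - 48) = 21*v + 54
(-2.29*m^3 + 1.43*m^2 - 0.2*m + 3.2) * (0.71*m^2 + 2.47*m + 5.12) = -1.6259*m^5 - 4.641*m^4 - 8.3347*m^3 + 9.0996*m^2 + 6.88*m + 16.384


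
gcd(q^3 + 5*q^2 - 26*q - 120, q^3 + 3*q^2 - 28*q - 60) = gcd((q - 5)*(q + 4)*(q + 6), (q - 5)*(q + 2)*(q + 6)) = q^2 + q - 30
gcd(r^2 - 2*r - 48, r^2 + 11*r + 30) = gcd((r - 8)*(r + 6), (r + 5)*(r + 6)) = r + 6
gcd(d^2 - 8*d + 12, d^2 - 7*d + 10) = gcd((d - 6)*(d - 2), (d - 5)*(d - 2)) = d - 2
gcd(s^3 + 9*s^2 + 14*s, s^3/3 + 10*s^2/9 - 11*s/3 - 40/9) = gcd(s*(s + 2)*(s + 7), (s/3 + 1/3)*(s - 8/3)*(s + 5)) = 1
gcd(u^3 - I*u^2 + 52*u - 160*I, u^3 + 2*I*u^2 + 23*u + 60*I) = u - 5*I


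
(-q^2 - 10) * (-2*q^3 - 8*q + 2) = 2*q^5 + 28*q^3 - 2*q^2 + 80*q - 20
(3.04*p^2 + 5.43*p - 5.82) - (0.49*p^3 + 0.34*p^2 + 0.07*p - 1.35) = -0.49*p^3 + 2.7*p^2 + 5.36*p - 4.47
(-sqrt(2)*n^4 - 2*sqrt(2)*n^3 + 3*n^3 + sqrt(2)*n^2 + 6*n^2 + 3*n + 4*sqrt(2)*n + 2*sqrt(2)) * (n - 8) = -sqrt(2)*n^5 + 3*n^4 + 6*sqrt(2)*n^4 - 18*n^3 + 17*sqrt(2)*n^3 - 45*n^2 - 4*sqrt(2)*n^2 - 30*sqrt(2)*n - 24*n - 16*sqrt(2)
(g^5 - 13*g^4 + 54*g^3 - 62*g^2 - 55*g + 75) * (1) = g^5 - 13*g^4 + 54*g^3 - 62*g^2 - 55*g + 75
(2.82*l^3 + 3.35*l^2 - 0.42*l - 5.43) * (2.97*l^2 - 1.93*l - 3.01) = 8.3754*l^5 + 4.5069*l^4 - 16.2011*l^3 - 25.4*l^2 + 11.7441*l + 16.3443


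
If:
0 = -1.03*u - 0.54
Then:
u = -0.52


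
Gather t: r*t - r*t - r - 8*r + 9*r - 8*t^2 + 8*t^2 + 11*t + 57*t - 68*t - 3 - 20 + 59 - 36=0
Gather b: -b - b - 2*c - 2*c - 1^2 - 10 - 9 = -2*b - 4*c - 20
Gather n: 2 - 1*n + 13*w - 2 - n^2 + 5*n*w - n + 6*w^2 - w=-n^2 + n*(5*w - 2) + 6*w^2 + 12*w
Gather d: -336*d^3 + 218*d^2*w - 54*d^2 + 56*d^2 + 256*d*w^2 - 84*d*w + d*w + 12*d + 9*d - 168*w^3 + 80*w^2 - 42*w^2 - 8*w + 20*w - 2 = -336*d^3 + d^2*(218*w + 2) + d*(256*w^2 - 83*w + 21) - 168*w^3 + 38*w^2 + 12*w - 2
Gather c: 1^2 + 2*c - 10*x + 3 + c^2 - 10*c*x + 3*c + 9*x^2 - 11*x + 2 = c^2 + c*(5 - 10*x) + 9*x^2 - 21*x + 6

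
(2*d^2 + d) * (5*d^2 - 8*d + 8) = 10*d^4 - 11*d^3 + 8*d^2 + 8*d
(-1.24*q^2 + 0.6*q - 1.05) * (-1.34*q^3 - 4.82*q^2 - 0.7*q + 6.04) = 1.6616*q^5 + 5.1728*q^4 - 0.617*q^3 - 2.8486*q^2 + 4.359*q - 6.342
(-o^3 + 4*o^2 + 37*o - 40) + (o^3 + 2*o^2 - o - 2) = 6*o^2 + 36*o - 42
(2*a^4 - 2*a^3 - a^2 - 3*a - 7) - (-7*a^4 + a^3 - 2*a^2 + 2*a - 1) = 9*a^4 - 3*a^3 + a^2 - 5*a - 6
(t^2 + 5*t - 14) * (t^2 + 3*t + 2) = t^4 + 8*t^3 + 3*t^2 - 32*t - 28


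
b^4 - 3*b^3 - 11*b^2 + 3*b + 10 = (b - 5)*(b - 1)*(b + 1)*(b + 2)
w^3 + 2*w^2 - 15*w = w*(w - 3)*(w + 5)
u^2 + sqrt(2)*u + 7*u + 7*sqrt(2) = (u + 7)*(u + sqrt(2))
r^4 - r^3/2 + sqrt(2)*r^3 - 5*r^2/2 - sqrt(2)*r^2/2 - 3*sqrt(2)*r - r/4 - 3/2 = (r - 2)*(r + 3/2)*(r + sqrt(2)/2)^2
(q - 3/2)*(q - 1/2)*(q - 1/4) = q^3 - 9*q^2/4 + 5*q/4 - 3/16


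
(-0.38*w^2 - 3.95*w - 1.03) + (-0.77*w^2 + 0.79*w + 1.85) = -1.15*w^2 - 3.16*w + 0.82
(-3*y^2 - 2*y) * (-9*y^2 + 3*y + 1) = 27*y^4 + 9*y^3 - 9*y^2 - 2*y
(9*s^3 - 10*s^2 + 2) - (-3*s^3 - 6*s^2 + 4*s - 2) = 12*s^3 - 4*s^2 - 4*s + 4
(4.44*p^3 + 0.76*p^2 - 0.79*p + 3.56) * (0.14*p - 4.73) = 0.6216*p^4 - 20.8948*p^3 - 3.7054*p^2 + 4.2351*p - 16.8388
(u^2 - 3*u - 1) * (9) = 9*u^2 - 27*u - 9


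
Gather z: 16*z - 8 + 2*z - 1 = 18*z - 9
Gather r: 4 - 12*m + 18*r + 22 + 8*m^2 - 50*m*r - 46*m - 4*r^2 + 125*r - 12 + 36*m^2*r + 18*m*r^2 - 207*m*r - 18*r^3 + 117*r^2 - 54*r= 8*m^2 - 58*m - 18*r^3 + r^2*(18*m + 113) + r*(36*m^2 - 257*m + 89) + 14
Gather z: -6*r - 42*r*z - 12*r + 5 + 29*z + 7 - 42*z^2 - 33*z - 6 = -18*r - 42*z^2 + z*(-42*r - 4) + 6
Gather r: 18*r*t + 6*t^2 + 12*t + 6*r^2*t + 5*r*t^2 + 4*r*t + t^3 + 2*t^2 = 6*r^2*t + r*(5*t^2 + 22*t) + t^3 + 8*t^2 + 12*t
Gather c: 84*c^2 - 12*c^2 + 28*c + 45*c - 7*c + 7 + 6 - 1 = 72*c^2 + 66*c + 12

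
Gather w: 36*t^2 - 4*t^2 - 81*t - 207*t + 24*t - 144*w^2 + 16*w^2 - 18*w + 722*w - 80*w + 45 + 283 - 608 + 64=32*t^2 - 264*t - 128*w^2 + 624*w - 216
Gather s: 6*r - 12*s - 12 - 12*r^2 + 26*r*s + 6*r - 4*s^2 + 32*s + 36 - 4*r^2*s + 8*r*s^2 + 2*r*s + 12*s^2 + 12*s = -12*r^2 + 12*r + s^2*(8*r + 8) + s*(-4*r^2 + 28*r + 32) + 24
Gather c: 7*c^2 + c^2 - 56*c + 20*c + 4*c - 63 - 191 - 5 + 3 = 8*c^2 - 32*c - 256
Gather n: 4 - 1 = 3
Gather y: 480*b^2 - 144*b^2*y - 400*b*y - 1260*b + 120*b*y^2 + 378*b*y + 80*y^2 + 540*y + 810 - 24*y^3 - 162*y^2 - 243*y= 480*b^2 - 1260*b - 24*y^3 + y^2*(120*b - 82) + y*(-144*b^2 - 22*b + 297) + 810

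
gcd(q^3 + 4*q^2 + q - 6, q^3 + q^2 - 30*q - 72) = q + 3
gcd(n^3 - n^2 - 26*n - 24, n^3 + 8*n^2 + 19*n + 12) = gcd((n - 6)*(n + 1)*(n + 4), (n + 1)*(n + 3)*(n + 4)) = n^2 + 5*n + 4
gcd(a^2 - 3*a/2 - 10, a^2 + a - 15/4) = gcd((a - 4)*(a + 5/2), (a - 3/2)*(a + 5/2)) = a + 5/2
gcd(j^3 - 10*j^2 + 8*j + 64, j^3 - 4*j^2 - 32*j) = j - 8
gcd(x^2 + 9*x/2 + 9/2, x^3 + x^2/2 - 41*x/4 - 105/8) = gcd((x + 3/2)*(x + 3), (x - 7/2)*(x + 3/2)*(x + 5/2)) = x + 3/2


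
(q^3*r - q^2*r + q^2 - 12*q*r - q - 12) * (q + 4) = q^4*r + 3*q^3*r + q^3 - 16*q^2*r + 3*q^2 - 48*q*r - 16*q - 48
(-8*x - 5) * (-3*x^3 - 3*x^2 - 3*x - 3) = 24*x^4 + 39*x^3 + 39*x^2 + 39*x + 15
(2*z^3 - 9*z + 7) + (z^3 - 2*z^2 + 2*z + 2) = 3*z^3 - 2*z^2 - 7*z + 9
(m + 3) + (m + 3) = 2*m + 6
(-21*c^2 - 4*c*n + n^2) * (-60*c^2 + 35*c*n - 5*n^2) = 1260*c^4 - 495*c^3*n - 95*c^2*n^2 + 55*c*n^3 - 5*n^4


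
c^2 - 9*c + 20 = (c - 5)*(c - 4)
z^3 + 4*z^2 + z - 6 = (z - 1)*(z + 2)*(z + 3)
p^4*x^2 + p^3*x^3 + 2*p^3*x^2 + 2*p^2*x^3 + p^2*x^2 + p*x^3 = p*(p + x)*(p*x + x)^2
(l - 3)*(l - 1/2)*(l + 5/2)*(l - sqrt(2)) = l^4 - sqrt(2)*l^3 - l^3 - 29*l^2/4 + sqrt(2)*l^2 + 15*l/4 + 29*sqrt(2)*l/4 - 15*sqrt(2)/4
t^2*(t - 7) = t^3 - 7*t^2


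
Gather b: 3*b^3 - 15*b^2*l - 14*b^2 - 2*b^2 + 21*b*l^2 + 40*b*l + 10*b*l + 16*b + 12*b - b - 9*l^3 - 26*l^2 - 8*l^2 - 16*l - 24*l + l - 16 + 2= 3*b^3 + b^2*(-15*l - 16) + b*(21*l^2 + 50*l + 27) - 9*l^3 - 34*l^2 - 39*l - 14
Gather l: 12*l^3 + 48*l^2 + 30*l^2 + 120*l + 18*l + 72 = 12*l^3 + 78*l^2 + 138*l + 72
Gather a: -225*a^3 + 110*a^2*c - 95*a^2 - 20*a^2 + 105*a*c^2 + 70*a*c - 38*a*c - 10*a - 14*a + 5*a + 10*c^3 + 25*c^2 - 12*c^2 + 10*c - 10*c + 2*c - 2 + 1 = -225*a^3 + a^2*(110*c - 115) + a*(105*c^2 + 32*c - 19) + 10*c^3 + 13*c^2 + 2*c - 1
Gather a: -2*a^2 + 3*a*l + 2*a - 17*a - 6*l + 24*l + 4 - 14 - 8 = -2*a^2 + a*(3*l - 15) + 18*l - 18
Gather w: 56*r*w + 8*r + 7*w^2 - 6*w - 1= 8*r + 7*w^2 + w*(56*r - 6) - 1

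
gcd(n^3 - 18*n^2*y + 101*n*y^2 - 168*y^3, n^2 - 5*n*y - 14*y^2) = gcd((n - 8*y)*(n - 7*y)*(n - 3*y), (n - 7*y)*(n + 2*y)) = -n + 7*y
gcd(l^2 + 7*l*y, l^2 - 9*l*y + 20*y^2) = 1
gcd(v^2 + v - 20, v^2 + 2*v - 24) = v - 4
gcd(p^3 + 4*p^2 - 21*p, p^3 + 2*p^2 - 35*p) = p^2 + 7*p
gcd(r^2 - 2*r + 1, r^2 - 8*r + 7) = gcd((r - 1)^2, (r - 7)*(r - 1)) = r - 1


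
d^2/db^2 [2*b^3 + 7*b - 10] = 12*b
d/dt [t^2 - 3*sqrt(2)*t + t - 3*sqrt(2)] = 2*t - 3*sqrt(2) + 1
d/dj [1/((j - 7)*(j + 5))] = 2*(1 - j)/(j^4 - 4*j^3 - 66*j^2 + 140*j + 1225)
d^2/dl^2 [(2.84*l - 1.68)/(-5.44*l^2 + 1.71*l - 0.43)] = (-(2.84*l - 1.68)*(10.88*l - 1.71)*(21.76*l - 3.42) + (92.6976*l - 27.9912)*(5.44*l^2 - 1.71*l + 0.43))/(5.44*l^2 - 1.71*l + 0.43)^3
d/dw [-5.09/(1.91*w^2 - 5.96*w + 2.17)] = (19.4438*w - 30.3364)/(1.91*w^2 - 5.96*w + 2.17)^2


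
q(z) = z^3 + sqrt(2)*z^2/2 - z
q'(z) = 3*z^2 + sqrt(2)*z - 1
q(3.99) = 70.79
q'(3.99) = 52.40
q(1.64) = 4.67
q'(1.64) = 9.39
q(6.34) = 276.92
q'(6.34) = 128.55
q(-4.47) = -70.72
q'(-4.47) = 52.62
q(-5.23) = -118.48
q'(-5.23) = 73.66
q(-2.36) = -6.85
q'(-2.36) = 12.37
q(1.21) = 1.60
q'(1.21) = 5.10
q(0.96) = 0.58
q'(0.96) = 3.12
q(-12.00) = -1614.18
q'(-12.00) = 414.03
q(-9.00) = -662.72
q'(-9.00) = 229.27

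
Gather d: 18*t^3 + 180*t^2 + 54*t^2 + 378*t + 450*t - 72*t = 18*t^3 + 234*t^2 + 756*t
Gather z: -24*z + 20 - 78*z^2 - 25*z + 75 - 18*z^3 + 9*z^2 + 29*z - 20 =-18*z^3 - 69*z^2 - 20*z + 75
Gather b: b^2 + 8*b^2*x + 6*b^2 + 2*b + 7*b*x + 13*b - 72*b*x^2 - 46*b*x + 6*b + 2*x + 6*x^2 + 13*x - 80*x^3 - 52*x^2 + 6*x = b^2*(8*x + 7) + b*(-72*x^2 - 39*x + 21) - 80*x^3 - 46*x^2 + 21*x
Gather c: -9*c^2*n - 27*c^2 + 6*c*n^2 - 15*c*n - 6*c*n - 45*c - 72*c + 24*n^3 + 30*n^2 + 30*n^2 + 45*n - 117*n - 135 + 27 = c^2*(-9*n - 27) + c*(6*n^2 - 21*n - 117) + 24*n^3 + 60*n^2 - 72*n - 108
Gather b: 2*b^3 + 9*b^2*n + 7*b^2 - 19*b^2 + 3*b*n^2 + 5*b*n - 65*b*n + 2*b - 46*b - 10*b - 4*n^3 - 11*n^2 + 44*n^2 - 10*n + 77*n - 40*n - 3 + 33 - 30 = 2*b^3 + b^2*(9*n - 12) + b*(3*n^2 - 60*n - 54) - 4*n^3 + 33*n^2 + 27*n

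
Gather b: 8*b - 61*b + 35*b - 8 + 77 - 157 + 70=-18*b - 18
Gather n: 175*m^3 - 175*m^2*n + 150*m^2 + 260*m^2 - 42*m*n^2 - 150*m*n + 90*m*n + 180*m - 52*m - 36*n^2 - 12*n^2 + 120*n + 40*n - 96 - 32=175*m^3 + 410*m^2 + 128*m + n^2*(-42*m - 48) + n*(-175*m^2 - 60*m + 160) - 128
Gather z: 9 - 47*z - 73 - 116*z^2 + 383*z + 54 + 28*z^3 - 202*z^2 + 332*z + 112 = 28*z^3 - 318*z^2 + 668*z + 102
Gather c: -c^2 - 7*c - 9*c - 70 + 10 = -c^2 - 16*c - 60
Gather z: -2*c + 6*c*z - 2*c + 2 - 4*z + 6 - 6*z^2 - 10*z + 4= -4*c - 6*z^2 + z*(6*c - 14) + 12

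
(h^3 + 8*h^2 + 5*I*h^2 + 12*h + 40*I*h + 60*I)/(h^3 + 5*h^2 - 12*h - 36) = (h + 5*I)/(h - 3)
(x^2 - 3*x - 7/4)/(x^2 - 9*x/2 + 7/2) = (x + 1/2)/(x - 1)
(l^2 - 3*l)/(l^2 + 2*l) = (l - 3)/(l + 2)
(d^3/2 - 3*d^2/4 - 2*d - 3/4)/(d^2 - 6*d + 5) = (2*d^3 - 3*d^2 - 8*d - 3)/(4*(d^2 - 6*d + 5))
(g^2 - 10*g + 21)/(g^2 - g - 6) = (g - 7)/(g + 2)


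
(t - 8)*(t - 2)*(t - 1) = t^3 - 11*t^2 + 26*t - 16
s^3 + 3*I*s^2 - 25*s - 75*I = (s - 5)*(s + 5)*(s + 3*I)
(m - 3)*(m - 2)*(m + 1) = m^3 - 4*m^2 + m + 6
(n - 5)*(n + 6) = n^2 + n - 30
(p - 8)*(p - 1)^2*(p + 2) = p^4 - 8*p^3 - 3*p^2 + 26*p - 16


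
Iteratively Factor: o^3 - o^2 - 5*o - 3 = (o - 3)*(o^2 + 2*o + 1) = (o - 3)*(o + 1)*(o + 1)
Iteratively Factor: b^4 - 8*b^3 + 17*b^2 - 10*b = (b - 5)*(b^3 - 3*b^2 + 2*b) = b*(b - 5)*(b^2 - 3*b + 2) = b*(b - 5)*(b - 2)*(b - 1)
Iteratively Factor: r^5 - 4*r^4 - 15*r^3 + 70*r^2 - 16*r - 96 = (r + 4)*(r^4 - 8*r^3 + 17*r^2 + 2*r - 24) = (r - 3)*(r + 4)*(r^3 - 5*r^2 + 2*r + 8) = (r - 3)*(r + 1)*(r + 4)*(r^2 - 6*r + 8) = (r - 3)*(r - 2)*(r + 1)*(r + 4)*(r - 4)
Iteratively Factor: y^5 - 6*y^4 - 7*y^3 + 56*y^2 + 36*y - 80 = (y + 2)*(y^4 - 8*y^3 + 9*y^2 + 38*y - 40) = (y + 2)^2*(y^3 - 10*y^2 + 29*y - 20) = (y - 5)*(y + 2)^2*(y^2 - 5*y + 4) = (y - 5)*(y - 4)*(y + 2)^2*(y - 1)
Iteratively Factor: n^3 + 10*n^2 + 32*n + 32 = (n + 4)*(n^2 + 6*n + 8) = (n + 4)^2*(n + 2)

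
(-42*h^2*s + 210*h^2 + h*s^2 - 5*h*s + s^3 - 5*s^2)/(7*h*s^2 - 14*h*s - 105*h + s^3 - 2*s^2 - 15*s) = (-6*h + s)/(s + 3)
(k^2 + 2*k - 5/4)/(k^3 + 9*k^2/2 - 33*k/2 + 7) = (k + 5/2)/(k^2 + 5*k - 14)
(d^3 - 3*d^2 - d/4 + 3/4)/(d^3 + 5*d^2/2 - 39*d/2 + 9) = (d + 1/2)/(d + 6)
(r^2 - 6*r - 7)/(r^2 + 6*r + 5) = (r - 7)/(r + 5)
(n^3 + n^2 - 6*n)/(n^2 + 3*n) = n - 2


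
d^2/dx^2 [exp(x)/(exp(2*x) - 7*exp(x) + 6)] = ((21 - 8*exp(x))*(exp(2*x) - 7*exp(x) + 6)*exp(x) + 2*(2*exp(x) - 7)^2*exp(2*x) + (exp(2*x) - 7*exp(x) + 6)^2)*exp(x)/(exp(2*x) - 7*exp(x) + 6)^3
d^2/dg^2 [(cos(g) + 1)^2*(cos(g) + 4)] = -39*cos(g)/4 - 12*cos(2*g) - 9*cos(3*g)/4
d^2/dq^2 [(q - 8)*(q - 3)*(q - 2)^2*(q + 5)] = 20*q^3 - 120*q^2 - 18*q + 440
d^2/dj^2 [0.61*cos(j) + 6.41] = -0.61*cos(j)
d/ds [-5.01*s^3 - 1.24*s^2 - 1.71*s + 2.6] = -15.03*s^2 - 2.48*s - 1.71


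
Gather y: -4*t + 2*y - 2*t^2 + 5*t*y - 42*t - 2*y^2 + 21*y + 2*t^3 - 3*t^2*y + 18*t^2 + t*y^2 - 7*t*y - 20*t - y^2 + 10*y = 2*t^3 + 16*t^2 - 66*t + y^2*(t - 3) + y*(-3*t^2 - 2*t + 33)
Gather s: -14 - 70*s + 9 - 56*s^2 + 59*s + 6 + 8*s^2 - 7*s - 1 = -48*s^2 - 18*s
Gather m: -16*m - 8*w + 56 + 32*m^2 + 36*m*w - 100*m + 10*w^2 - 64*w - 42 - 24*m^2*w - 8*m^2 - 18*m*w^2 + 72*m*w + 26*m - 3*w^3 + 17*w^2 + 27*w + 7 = m^2*(24 - 24*w) + m*(-18*w^2 + 108*w - 90) - 3*w^3 + 27*w^2 - 45*w + 21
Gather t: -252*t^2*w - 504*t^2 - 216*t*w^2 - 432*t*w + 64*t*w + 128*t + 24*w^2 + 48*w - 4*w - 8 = t^2*(-252*w - 504) + t*(-216*w^2 - 368*w + 128) + 24*w^2 + 44*w - 8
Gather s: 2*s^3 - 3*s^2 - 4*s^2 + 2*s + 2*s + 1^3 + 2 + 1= 2*s^3 - 7*s^2 + 4*s + 4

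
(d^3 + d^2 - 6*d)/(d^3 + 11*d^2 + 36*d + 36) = d*(d - 2)/(d^2 + 8*d + 12)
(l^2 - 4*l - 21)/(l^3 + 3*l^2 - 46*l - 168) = (l + 3)/(l^2 + 10*l + 24)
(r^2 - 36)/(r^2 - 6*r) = (r + 6)/r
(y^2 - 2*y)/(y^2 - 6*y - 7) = y*(2 - y)/(-y^2 + 6*y + 7)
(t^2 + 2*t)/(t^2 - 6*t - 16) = t/(t - 8)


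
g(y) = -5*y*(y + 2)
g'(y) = -10*y - 10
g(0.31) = -3.58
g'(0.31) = -13.10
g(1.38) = -23.32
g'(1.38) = -23.80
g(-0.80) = 4.80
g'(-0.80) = -2.00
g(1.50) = -26.25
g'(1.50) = -25.00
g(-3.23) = -19.86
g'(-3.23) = 22.30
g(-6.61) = -152.36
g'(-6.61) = 56.10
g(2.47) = -55.20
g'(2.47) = -34.70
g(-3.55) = -27.51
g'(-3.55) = 25.50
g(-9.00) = -315.00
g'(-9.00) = 80.00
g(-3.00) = -15.00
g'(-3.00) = 20.00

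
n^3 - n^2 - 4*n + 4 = (n - 2)*(n - 1)*(n + 2)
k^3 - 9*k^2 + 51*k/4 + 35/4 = (k - 7)*(k - 5/2)*(k + 1/2)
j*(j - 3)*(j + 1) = j^3 - 2*j^2 - 3*j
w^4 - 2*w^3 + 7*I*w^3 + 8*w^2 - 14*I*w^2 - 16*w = w*(w - 2)*(w - I)*(w + 8*I)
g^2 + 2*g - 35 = (g - 5)*(g + 7)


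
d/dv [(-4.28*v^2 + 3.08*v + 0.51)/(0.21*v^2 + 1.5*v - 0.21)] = (-7.0668*v^2 + 1.5834*v - 1.4118)/(0.0441*v^4 + 0.63*v^3 + 2.1618*v^2 - 0.63*v + 0.0441)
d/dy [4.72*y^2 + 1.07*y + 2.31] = 9.44*y + 1.07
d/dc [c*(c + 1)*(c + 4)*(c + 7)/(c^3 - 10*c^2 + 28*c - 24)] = (c^5 - 18*c^4 - 111*c^3 + 298*c^2 + 1104*c + 336)/(c^5 - 18*c^4 + 120*c^3 - 368*c^2 + 528*c - 288)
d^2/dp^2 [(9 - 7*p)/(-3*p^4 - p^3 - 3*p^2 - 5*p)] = 2*(378*p^7 - 642*p^6 - 195*p^5 - 1035*p^4 - 458*p^3 - 378*p^2 - 405*p - 225)/(p^3*(27*p^9 + 27*p^8 + 90*p^7 + 190*p^6 + 180*p^5 + 312*p^4 + 342*p^3 + 210*p^2 + 225*p + 125))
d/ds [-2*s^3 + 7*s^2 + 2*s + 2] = -6*s^2 + 14*s + 2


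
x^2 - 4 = (x - 2)*(x + 2)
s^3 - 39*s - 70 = (s - 7)*(s + 2)*(s + 5)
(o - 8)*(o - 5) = o^2 - 13*o + 40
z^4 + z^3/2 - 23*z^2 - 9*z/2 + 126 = (z - 7/2)*(z - 3)*(z + 3)*(z + 4)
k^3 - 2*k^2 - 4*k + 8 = (k - 2)^2*(k + 2)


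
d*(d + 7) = d^2 + 7*d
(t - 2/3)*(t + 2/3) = t^2 - 4/9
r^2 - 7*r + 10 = (r - 5)*(r - 2)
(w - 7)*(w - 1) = w^2 - 8*w + 7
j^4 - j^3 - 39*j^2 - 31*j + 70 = (j - 7)*(j - 1)*(j + 2)*(j + 5)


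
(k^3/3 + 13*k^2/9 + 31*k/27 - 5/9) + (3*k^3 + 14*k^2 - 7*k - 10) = 10*k^3/3 + 139*k^2/9 - 158*k/27 - 95/9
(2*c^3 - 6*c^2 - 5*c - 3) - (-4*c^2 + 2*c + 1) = 2*c^3 - 2*c^2 - 7*c - 4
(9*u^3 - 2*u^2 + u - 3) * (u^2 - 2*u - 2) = 9*u^5 - 20*u^4 - 13*u^3 - u^2 + 4*u + 6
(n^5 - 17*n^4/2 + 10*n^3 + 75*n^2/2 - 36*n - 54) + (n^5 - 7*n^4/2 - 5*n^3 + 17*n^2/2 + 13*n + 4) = 2*n^5 - 12*n^4 + 5*n^3 + 46*n^2 - 23*n - 50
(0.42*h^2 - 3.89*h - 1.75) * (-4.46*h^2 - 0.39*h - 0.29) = -1.8732*h^4 + 17.1856*h^3 + 9.2003*h^2 + 1.8106*h + 0.5075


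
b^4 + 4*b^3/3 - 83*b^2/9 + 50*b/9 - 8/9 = (b - 2)*(b - 1/3)^2*(b + 4)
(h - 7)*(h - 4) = h^2 - 11*h + 28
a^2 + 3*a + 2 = (a + 1)*(a + 2)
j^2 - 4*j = j*(j - 4)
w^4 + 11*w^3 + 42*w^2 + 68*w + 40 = (w + 2)^3*(w + 5)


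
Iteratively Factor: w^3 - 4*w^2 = (w - 4)*(w^2) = w*(w - 4)*(w)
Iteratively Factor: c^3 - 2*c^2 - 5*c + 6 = (c - 1)*(c^2 - c - 6) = (c - 3)*(c - 1)*(c + 2)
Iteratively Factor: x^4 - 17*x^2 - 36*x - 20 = (x - 5)*(x^3 + 5*x^2 + 8*x + 4) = (x - 5)*(x + 1)*(x^2 + 4*x + 4) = (x - 5)*(x + 1)*(x + 2)*(x + 2)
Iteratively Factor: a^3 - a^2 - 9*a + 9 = (a + 3)*(a^2 - 4*a + 3) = (a - 1)*(a + 3)*(a - 3)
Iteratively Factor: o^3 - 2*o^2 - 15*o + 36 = (o - 3)*(o^2 + o - 12) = (o - 3)*(o + 4)*(o - 3)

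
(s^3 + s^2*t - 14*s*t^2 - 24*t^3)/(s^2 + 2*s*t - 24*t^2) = (s^2 + 5*s*t + 6*t^2)/(s + 6*t)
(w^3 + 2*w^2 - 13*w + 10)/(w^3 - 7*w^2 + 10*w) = (w^2 + 4*w - 5)/(w*(w - 5))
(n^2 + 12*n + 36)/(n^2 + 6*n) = (n + 6)/n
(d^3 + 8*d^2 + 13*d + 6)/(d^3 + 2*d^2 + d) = (d + 6)/d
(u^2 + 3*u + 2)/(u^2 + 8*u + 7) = (u + 2)/(u + 7)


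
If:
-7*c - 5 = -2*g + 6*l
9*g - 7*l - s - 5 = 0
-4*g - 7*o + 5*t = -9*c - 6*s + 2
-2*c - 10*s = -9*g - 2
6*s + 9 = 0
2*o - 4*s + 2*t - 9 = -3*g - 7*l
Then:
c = 554/521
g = -861/521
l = -2735/1042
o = 49327/8336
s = -3/2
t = 60421/8336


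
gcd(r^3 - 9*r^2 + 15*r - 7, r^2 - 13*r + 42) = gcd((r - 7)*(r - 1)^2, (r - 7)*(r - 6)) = r - 7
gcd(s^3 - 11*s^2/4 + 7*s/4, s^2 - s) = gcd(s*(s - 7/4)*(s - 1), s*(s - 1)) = s^2 - s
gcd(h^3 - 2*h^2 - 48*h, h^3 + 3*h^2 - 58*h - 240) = h^2 - 2*h - 48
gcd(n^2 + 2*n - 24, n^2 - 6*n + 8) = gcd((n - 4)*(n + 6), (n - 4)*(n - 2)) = n - 4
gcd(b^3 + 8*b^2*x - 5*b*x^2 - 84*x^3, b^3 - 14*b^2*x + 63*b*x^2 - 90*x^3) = -b + 3*x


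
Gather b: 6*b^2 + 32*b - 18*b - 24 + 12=6*b^2 + 14*b - 12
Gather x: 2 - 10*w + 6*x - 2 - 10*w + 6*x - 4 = -20*w + 12*x - 4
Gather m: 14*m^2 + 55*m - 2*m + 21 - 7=14*m^2 + 53*m + 14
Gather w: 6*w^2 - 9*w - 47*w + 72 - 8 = 6*w^2 - 56*w + 64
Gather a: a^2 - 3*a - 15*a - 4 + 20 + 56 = a^2 - 18*a + 72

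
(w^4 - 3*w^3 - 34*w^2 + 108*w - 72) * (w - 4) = w^5 - 7*w^4 - 22*w^3 + 244*w^2 - 504*w + 288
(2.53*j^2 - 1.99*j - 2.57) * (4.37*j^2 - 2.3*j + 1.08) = 11.0561*j^4 - 14.5153*j^3 - 3.9215*j^2 + 3.7618*j - 2.7756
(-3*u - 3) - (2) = -3*u - 5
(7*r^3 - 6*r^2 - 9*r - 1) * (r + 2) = 7*r^4 + 8*r^3 - 21*r^2 - 19*r - 2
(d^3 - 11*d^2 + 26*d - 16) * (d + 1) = d^4 - 10*d^3 + 15*d^2 + 10*d - 16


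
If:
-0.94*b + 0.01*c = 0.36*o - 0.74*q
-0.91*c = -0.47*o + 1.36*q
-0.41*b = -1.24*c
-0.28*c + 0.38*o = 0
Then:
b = 0.00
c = 0.00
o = 0.00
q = 0.00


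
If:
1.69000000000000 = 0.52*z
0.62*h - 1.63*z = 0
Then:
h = 8.54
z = 3.25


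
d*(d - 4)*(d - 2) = d^3 - 6*d^2 + 8*d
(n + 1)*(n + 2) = n^2 + 3*n + 2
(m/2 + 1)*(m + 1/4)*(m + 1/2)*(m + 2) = m^4/2 + 19*m^3/8 + 57*m^2/16 + 7*m/4 + 1/4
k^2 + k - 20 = (k - 4)*(k + 5)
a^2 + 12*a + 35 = (a + 5)*(a + 7)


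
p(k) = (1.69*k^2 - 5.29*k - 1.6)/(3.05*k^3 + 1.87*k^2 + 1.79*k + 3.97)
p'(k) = (3.38*k - 5.29)/(3.05*k^3 + 1.87*k^2 + 1.79*k + 3.97) + (-9.15*k^2 - 3.74*k - 1.79)*(1.69*k^2 - 5.29*k - 1.6)/(3.05*k^3 + 1.87*k^2 + 1.79*k + 3.97)^2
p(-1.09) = 21.23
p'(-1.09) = -657.57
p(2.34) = -0.08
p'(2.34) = 0.13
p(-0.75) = 1.39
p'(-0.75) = -5.67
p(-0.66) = 0.96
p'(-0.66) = -3.93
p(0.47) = -0.67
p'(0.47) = 0.01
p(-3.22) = -0.39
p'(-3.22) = -0.20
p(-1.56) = -1.84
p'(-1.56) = -3.93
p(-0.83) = 1.95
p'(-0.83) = -8.79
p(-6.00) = -0.15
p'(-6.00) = -0.04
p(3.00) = -0.02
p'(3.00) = 0.06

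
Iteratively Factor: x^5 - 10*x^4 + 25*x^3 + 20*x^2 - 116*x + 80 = (x - 4)*(x^4 - 6*x^3 + x^2 + 24*x - 20) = (x - 4)*(x + 2)*(x^3 - 8*x^2 + 17*x - 10) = (x - 5)*(x - 4)*(x + 2)*(x^2 - 3*x + 2) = (x - 5)*(x - 4)*(x - 1)*(x + 2)*(x - 2)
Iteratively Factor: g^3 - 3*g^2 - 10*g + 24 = (g - 4)*(g^2 + g - 6) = (g - 4)*(g - 2)*(g + 3)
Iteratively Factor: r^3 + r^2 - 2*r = (r - 1)*(r^2 + 2*r) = r*(r - 1)*(r + 2)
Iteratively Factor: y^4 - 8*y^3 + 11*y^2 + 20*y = (y - 4)*(y^3 - 4*y^2 - 5*y) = y*(y - 4)*(y^2 - 4*y - 5) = y*(y - 4)*(y + 1)*(y - 5)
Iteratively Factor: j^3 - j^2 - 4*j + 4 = (j - 2)*(j^2 + j - 2) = (j - 2)*(j - 1)*(j + 2)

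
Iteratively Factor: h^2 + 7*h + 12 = (h + 4)*(h + 3)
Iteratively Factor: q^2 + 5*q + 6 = (q + 2)*(q + 3)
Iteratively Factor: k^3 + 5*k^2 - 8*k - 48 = (k + 4)*(k^2 + k - 12) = (k - 3)*(k + 4)*(k + 4)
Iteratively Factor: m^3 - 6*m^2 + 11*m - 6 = (m - 3)*(m^2 - 3*m + 2) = (m - 3)*(m - 2)*(m - 1)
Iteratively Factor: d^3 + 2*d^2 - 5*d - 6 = (d + 1)*(d^2 + d - 6) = (d + 1)*(d + 3)*(d - 2)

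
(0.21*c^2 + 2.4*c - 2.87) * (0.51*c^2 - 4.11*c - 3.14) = 0.1071*c^4 + 0.3609*c^3 - 11.9871*c^2 + 4.2597*c + 9.0118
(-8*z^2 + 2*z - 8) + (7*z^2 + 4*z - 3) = -z^2 + 6*z - 11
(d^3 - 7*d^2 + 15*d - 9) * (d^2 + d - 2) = d^5 - 6*d^4 + 6*d^3 + 20*d^2 - 39*d + 18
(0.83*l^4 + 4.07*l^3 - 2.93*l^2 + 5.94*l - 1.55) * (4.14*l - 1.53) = 3.4362*l^5 + 15.5799*l^4 - 18.3573*l^3 + 29.0745*l^2 - 15.5052*l + 2.3715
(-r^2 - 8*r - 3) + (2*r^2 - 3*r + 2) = r^2 - 11*r - 1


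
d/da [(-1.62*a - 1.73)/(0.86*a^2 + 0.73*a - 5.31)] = (1.3932*a^2 + 2.9756*a + 9.8651)/(0.7396*a^4 + 1.2556*a^3 - 8.6003*a^2 - 7.7526*a + 28.1961)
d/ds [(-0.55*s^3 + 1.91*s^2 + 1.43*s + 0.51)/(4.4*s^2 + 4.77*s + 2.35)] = (-2.42*s^4 - 5.247*s^3 - 1.0588*s^2 + 4.489*s + 0.9278)/(19.36*s^4 + 41.976*s^3 + 43.4329*s^2 + 22.419*s + 5.5225)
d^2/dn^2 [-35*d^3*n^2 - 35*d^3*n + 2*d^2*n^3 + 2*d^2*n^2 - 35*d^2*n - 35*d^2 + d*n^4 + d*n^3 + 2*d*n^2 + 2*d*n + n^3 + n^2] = -70*d^3 + 12*d^2*n + 4*d^2 + 12*d*n^2 + 6*d*n + 4*d + 6*n + 2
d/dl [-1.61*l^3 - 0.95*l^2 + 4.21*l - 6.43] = -4.83*l^2 - 1.9*l + 4.21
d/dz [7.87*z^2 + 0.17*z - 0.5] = 15.74*z + 0.17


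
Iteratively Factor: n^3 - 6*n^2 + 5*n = (n - 1)*(n^2 - 5*n) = n*(n - 1)*(n - 5)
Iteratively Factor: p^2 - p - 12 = (p + 3)*(p - 4)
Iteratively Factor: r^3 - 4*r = (r - 2)*(r^2 + 2*r) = (r - 2)*(r + 2)*(r)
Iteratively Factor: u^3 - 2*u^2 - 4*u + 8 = (u + 2)*(u^2 - 4*u + 4) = (u - 2)*(u + 2)*(u - 2)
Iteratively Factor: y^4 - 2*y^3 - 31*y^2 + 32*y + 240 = (y - 5)*(y^3 + 3*y^2 - 16*y - 48) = (y - 5)*(y + 3)*(y^2 - 16) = (y - 5)*(y + 3)*(y + 4)*(y - 4)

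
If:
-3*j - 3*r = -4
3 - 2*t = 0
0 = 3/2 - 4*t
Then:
No Solution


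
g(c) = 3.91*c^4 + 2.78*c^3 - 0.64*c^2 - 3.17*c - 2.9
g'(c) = 15.64*c^3 + 8.34*c^2 - 1.28*c - 3.17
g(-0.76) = -0.78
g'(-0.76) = -4.25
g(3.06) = 403.88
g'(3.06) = 519.13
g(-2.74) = 164.18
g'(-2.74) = -258.78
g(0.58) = -3.97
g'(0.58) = 1.94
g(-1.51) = 11.18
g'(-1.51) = -36.07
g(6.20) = 6392.94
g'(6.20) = 4036.93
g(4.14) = 1318.89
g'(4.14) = 1244.26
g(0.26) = -3.70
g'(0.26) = -2.66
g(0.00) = -2.90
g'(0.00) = -3.17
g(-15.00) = 188461.90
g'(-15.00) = -50892.47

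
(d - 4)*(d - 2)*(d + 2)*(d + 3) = d^4 - d^3 - 16*d^2 + 4*d + 48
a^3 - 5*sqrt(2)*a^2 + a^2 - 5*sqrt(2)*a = a*(a + 1)*(a - 5*sqrt(2))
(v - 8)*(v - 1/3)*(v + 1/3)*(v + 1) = v^4 - 7*v^3 - 73*v^2/9 + 7*v/9 + 8/9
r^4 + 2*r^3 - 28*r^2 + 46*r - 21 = (r - 3)*(r - 1)^2*(r + 7)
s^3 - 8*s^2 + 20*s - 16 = (s - 4)*(s - 2)^2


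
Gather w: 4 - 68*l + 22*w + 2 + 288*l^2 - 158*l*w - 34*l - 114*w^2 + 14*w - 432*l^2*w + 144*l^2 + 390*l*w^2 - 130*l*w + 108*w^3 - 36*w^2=432*l^2 - 102*l + 108*w^3 + w^2*(390*l - 150) + w*(-432*l^2 - 288*l + 36) + 6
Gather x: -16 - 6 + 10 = -12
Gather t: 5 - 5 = 0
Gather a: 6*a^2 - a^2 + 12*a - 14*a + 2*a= 5*a^2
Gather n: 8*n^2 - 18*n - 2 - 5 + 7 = 8*n^2 - 18*n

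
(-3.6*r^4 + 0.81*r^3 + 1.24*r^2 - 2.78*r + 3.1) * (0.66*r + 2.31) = -2.376*r^5 - 7.7814*r^4 + 2.6895*r^3 + 1.0296*r^2 - 4.3758*r + 7.161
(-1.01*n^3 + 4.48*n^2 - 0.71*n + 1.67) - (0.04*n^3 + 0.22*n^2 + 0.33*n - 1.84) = -1.05*n^3 + 4.26*n^2 - 1.04*n + 3.51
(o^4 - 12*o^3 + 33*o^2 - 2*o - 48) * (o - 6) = o^5 - 18*o^4 + 105*o^3 - 200*o^2 - 36*o + 288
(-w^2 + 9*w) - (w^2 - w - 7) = -2*w^2 + 10*w + 7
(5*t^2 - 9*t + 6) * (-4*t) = -20*t^3 + 36*t^2 - 24*t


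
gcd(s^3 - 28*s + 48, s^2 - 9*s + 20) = s - 4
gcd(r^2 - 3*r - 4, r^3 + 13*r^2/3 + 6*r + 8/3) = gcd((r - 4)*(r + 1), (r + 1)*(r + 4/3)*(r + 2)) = r + 1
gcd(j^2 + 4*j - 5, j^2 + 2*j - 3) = j - 1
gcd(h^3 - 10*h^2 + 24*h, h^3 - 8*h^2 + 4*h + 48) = h^2 - 10*h + 24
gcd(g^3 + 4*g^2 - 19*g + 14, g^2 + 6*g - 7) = g^2 + 6*g - 7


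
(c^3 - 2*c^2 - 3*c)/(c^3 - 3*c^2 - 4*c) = (c - 3)/(c - 4)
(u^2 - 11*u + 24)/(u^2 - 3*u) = (u - 8)/u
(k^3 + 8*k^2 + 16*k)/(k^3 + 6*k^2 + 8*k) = (k + 4)/(k + 2)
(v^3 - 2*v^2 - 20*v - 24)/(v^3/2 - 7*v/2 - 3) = 2*(v^2 - 4*v - 12)/(v^2 - 2*v - 3)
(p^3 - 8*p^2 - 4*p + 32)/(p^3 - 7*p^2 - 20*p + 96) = (p^2 - 4)/(p^2 + p - 12)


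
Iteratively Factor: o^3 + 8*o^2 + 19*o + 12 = (o + 1)*(o^2 + 7*o + 12) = (o + 1)*(o + 3)*(o + 4)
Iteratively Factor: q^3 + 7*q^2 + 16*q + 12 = (q + 3)*(q^2 + 4*q + 4) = (q + 2)*(q + 3)*(q + 2)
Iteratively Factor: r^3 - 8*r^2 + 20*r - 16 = (r - 2)*(r^2 - 6*r + 8) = (r - 4)*(r - 2)*(r - 2)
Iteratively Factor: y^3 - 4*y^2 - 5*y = (y)*(y^2 - 4*y - 5) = y*(y + 1)*(y - 5)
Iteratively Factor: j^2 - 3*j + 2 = (j - 2)*(j - 1)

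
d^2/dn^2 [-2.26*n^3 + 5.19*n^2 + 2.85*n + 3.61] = 10.38 - 13.56*n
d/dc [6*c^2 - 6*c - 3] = 12*c - 6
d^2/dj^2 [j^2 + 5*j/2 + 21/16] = 2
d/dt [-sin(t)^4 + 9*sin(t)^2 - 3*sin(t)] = (15*sin(t) + sin(3*t) - 3)*cos(t)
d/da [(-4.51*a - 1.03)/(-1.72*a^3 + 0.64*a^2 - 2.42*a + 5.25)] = (-15.5144*a^3 - 2.4284*a^2 + 1.3184*a - 26.1701)/(2.9584*a^6 - 2.2016*a^5 + 8.7344*a^4 - 21.1576*a^3 + 12.5764*a^2 - 25.41*a + 27.5625)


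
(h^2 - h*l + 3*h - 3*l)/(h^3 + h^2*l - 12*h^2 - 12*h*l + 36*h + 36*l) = (h^2 - h*l + 3*h - 3*l)/(h^3 + h^2*l - 12*h^2 - 12*h*l + 36*h + 36*l)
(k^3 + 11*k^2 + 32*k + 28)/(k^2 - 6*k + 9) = (k^3 + 11*k^2 + 32*k + 28)/(k^2 - 6*k + 9)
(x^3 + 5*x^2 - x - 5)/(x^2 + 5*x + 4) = (x^2 + 4*x - 5)/(x + 4)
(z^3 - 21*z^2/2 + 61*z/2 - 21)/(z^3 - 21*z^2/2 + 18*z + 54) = (2*z^2 - 9*z + 7)/(2*z^2 - 9*z - 18)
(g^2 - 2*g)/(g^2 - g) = (g - 2)/(g - 1)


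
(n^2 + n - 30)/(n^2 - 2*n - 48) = (n - 5)/(n - 8)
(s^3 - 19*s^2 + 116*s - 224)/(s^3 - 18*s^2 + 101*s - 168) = (s - 4)/(s - 3)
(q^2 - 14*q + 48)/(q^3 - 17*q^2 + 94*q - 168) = (q - 8)/(q^2 - 11*q + 28)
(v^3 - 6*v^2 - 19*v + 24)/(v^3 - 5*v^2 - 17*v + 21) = (v - 8)/(v - 7)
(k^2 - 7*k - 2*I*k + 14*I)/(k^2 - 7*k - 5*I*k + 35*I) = (k - 2*I)/(k - 5*I)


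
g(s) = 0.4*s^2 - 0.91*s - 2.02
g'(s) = 0.8*s - 0.91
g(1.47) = -2.49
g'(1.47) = 0.27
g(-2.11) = 1.68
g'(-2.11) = -2.60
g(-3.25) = 5.16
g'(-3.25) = -3.51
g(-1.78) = 0.87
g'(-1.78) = -2.33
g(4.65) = 2.40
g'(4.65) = 2.81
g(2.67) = -1.60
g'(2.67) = 1.23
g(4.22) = 1.26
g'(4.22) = 2.47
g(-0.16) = -1.86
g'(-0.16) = -1.04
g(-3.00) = 4.31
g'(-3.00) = -3.31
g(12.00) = 44.66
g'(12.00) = 8.69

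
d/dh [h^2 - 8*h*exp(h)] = -8*h*exp(h) + 2*h - 8*exp(h)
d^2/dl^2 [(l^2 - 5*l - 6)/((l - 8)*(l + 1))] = 4/(l^3 - 24*l^2 + 192*l - 512)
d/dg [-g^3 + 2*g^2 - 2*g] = -3*g^2 + 4*g - 2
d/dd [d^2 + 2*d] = 2*d + 2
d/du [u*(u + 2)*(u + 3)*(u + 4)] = 4*u^3 + 27*u^2 + 52*u + 24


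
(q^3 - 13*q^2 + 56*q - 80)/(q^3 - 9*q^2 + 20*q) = (q - 4)/q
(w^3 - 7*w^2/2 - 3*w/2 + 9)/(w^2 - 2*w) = w - 3/2 - 9/(2*w)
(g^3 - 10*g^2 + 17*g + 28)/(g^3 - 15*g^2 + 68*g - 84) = (g^2 - 3*g - 4)/(g^2 - 8*g + 12)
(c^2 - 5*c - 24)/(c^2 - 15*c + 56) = (c + 3)/(c - 7)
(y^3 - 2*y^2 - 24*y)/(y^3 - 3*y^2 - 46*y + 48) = y*(y^2 - 2*y - 24)/(y^3 - 3*y^2 - 46*y + 48)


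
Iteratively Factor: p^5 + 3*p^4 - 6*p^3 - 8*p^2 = (p - 2)*(p^4 + 5*p^3 + 4*p^2) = (p - 2)*(p + 4)*(p^3 + p^2) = (p - 2)*(p + 1)*(p + 4)*(p^2) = p*(p - 2)*(p + 1)*(p + 4)*(p)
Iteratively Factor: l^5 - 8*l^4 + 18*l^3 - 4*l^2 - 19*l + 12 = (l - 1)*(l^4 - 7*l^3 + 11*l^2 + 7*l - 12) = (l - 1)^2*(l^3 - 6*l^2 + 5*l + 12) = (l - 4)*(l - 1)^2*(l^2 - 2*l - 3) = (l - 4)*(l - 3)*(l - 1)^2*(l + 1)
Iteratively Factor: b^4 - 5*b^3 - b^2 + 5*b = (b)*(b^3 - 5*b^2 - b + 5) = b*(b + 1)*(b^2 - 6*b + 5) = b*(b - 5)*(b + 1)*(b - 1)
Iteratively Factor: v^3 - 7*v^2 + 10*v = (v - 5)*(v^2 - 2*v) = (v - 5)*(v - 2)*(v)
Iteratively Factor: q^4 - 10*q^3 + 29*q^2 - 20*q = (q - 4)*(q^3 - 6*q^2 + 5*q) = (q - 4)*(q - 1)*(q^2 - 5*q) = q*(q - 4)*(q - 1)*(q - 5)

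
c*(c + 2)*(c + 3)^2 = c^4 + 8*c^3 + 21*c^2 + 18*c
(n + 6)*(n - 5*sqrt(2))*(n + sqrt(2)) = n^3 - 4*sqrt(2)*n^2 + 6*n^2 - 24*sqrt(2)*n - 10*n - 60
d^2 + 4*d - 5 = (d - 1)*(d + 5)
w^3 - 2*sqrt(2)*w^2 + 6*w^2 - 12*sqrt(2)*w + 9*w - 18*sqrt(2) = (w + 3)^2*(w - 2*sqrt(2))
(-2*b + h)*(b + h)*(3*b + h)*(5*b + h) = -30*b^4 - 31*b^3*h + 5*b^2*h^2 + 7*b*h^3 + h^4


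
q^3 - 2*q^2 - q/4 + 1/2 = (q - 2)*(q - 1/2)*(q + 1/2)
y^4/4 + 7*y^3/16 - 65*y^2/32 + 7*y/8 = y*(y/4 + 1)*(y - 7/4)*(y - 1/2)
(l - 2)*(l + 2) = l^2 - 4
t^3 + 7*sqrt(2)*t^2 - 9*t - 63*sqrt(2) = (t - 3)*(t + 3)*(t + 7*sqrt(2))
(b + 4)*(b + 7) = b^2 + 11*b + 28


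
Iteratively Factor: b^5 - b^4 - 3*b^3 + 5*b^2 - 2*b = (b - 1)*(b^4 - 3*b^2 + 2*b) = (b - 1)*(b + 2)*(b^3 - 2*b^2 + b) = (b - 1)^2*(b + 2)*(b^2 - b) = b*(b - 1)^2*(b + 2)*(b - 1)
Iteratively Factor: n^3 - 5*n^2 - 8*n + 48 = (n - 4)*(n^2 - n - 12) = (n - 4)*(n + 3)*(n - 4)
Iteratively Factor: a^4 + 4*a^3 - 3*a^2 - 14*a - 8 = (a - 2)*(a^3 + 6*a^2 + 9*a + 4) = (a - 2)*(a + 1)*(a^2 + 5*a + 4) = (a - 2)*(a + 1)^2*(a + 4)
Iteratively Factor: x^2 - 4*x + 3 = (x - 3)*(x - 1)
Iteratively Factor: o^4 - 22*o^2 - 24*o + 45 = (o - 1)*(o^3 + o^2 - 21*o - 45) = (o - 5)*(o - 1)*(o^2 + 6*o + 9) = (o - 5)*(o - 1)*(o + 3)*(o + 3)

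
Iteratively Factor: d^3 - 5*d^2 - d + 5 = (d - 5)*(d^2 - 1) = (d - 5)*(d + 1)*(d - 1)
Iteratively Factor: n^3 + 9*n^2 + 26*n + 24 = (n + 4)*(n^2 + 5*n + 6) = (n + 2)*(n + 4)*(n + 3)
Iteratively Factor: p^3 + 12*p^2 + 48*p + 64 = (p + 4)*(p^2 + 8*p + 16) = (p + 4)^2*(p + 4)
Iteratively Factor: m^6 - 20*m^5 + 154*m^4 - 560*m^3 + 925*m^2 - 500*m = (m)*(m^5 - 20*m^4 + 154*m^3 - 560*m^2 + 925*m - 500) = m*(m - 5)*(m^4 - 15*m^3 + 79*m^2 - 165*m + 100) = m*(m - 5)^2*(m^3 - 10*m^2 + 29*m - 20) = m*(m - 5)^2*(m - 4)*(m^2 - 6*m + 5) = m*(m - 5)^3*(m - 4)*(m - 1)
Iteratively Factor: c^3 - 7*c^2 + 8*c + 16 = (c - 4)*(c^2 - 3*c - 4) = (c - 4)^2*(c + 1)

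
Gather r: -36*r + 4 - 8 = -36*r - 4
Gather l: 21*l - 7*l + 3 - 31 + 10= 14*l - 18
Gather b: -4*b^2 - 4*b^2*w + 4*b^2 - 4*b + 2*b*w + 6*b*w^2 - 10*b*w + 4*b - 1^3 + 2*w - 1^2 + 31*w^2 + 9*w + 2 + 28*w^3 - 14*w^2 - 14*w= -4*b^2*w + b*(6*w^2 - 8*w) + 28*w^3 + 17*w^2 - 3*w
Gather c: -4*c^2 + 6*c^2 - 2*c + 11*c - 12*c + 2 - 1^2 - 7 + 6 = 2*c^2 - 3*c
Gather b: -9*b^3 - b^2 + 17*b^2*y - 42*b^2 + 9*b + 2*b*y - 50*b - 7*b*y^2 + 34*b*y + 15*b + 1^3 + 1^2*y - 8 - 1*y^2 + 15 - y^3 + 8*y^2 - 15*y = -9*b^3 + b^2*(17*y - 43) + b*(-7*y^2 + 36*y - 26) - y^3 + 7*y^2 - 14*y + 8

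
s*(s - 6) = s^2 - 6*s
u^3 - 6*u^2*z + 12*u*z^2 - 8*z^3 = (u - 2*z)^3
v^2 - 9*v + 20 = (v - 5)*(v - 4)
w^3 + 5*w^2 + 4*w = w*(w + 1)*(w + 4)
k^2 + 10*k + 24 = (k + 4)*(k + 6)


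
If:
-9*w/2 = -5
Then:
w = 10/9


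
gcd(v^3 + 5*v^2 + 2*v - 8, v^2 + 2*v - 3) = v - 1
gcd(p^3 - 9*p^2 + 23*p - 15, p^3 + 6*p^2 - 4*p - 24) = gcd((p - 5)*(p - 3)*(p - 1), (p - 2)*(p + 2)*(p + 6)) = 1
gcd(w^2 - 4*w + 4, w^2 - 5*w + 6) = w - 2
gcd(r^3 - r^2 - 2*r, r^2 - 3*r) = r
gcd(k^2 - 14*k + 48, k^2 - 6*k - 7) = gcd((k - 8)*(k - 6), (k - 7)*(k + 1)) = 1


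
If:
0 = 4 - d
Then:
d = 4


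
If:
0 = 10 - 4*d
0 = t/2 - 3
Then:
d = 5/2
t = 6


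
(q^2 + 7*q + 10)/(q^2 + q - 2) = (q + 5)/(q - 1)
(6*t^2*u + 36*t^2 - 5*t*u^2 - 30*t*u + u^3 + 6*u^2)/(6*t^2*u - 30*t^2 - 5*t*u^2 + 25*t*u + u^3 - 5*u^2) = (u + 6)/(u - 5)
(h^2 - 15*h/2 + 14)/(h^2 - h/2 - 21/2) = (h - 4)/(h + 3)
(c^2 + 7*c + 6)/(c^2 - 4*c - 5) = (c + 6)/(c - 5)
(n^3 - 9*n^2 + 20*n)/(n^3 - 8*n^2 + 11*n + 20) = n/(n + 1)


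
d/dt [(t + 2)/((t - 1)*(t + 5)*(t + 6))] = 2*(-t^3 - 8*t^2 - 20*t - 34)/(t^6 + 20*t^5 + 138*t^4 + 320*t^3 - 239*t^2 - 1140*t + 900)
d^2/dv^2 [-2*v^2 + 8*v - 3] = -4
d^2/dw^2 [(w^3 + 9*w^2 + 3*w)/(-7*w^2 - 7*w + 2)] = 6*(77*w^3 - 112*w^2 - 46*w - 26)/(343*w^6 + 1029*w^5 + 735*w^4 - 245*w^3 - 210*w^2 + 84*w - 8)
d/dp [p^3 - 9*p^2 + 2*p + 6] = 3*p^2 - 18*p + 2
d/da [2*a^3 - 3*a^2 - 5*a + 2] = 6*a^2 - 6*a - 5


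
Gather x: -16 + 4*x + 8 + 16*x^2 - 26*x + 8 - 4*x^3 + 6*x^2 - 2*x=-4*x^3 + 22*x^2 - 24*x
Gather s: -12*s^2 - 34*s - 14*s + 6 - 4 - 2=-12*s^2 - 48*s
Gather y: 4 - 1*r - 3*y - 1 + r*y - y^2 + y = -r - y^2 + y*(r - 2) + 3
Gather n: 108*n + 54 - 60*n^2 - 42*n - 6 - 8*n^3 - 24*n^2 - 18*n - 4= -8*n^3 - 84*n^2 + 48*n + 44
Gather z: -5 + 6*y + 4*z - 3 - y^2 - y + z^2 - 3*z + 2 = -y^2 + 5*y + z^2 + z - 6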